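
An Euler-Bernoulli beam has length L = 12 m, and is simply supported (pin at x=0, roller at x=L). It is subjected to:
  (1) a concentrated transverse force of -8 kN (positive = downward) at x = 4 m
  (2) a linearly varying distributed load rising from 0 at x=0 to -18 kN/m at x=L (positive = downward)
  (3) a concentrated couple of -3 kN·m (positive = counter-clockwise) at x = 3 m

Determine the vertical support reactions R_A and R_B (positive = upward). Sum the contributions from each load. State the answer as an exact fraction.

Load 1 — point force P=-8 kN at a=4 m (b=L-a=8):
  R_A = Pb/L = (-8)·8/12 = -16/3 kN
  R_B = Pa/L = (-8)·4/12 = -8/3 kN
Load 2 — triangular load w₀=-18 kN/m (0→w₀ over full span):
  R_A = w₀L/6 = (-18)·12/6 = -36 kN
  R_B = w₀L/3 = (-18)·12/3 = -72 kN
Load 3 — applied couple M₀=-3 kN·m at a=3 m (b=L-a=9):
  R_A = M₀/L = (-3)/12 = -1/4 kN
  R_B = -M₀/L = -(-3)/12 = 1/4 kN
Superposition: R_A = -499/12 kN, R_B = -893/12 kN

R_A = -499/12 kN, R_B = -893/12 kN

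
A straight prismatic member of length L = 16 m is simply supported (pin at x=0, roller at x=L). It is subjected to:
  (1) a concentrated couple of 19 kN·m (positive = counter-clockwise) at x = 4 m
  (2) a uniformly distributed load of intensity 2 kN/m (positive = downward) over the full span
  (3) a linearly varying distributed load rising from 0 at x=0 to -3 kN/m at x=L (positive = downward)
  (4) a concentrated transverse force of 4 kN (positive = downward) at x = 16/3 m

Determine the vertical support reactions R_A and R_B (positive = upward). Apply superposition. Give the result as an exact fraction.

Load 1 — applied couple M₀=19 kN·m at a=4 m (b=L-a=12):
  R_A = M₀/L = 19/16 kN
  R_B = -M₀/L = -19/16 kN
Load 2 — uniform load w=2 kN/m over full span:
  R_A = wL/2 = 2·16/2 = 16 kN
  R_B = wL/2 = 2·16/2 = 16 kN
Load 3 — triangular load w₀=-3 kN/m (0→w₀ over full span):
  R_A = w₀L/6 = (-3)·16/6 = -8 kN
  R_B = w₀L/3 = (-3)·16/3 = -16 kN
Load 4 — point force P=4 kN at a=16/3 m (b=L-a=32/3):
  R_A = Pb/L = 4·(32/3)/16 = 8/3 kN
  R_B = Pa/L = 4·(16/3)/16 = 4/3 kN
Superposition: R_A = 569/48 kN, R_B = 7/48 kN

R_A = 569/48 kN, R_B = 7/48 kN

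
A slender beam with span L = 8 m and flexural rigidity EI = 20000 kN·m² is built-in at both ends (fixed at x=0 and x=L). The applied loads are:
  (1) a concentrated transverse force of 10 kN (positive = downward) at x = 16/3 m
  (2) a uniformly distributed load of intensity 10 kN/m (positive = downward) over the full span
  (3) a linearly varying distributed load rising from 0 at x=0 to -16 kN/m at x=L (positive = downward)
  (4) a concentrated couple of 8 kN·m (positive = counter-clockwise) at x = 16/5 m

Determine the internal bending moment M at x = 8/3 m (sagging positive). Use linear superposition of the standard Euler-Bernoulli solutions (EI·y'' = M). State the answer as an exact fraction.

M(8/3) = 22072/2025 kN·m

Load 1 — point force P=10 kN at a=16/3 m (b=L-a=8/3):
  M_1 = Pb²(3a+b)x/L³ - Pab²/L²  [x≤a] = 10·(8/3)²·(3·(16/3)+(8/3))·(8/3)/8³ - 10·(16/3)·(8/3)²/8² = 80/81 kN·m
Load 2 — uniform load w=10 kN/m over full span:
  M_2 = wLx/2 - wL²/12 - wx²/2 = 10·8·(8/3)/2 - 10·8²/12 - 10·(8/3)²/2 = 160/9 kN·m
Load 3 — triangular load w₀=-16 kN/m (0→w₀ over full span):
  M_3 = 3w₀Lx/20 - w₀L²/30 - w₀x³/(6L) = 3·(-16)·8·(8/3)/20 - (-16)·8²/30 - (-16)·(8/3)³/(6·8) = -4352/405 kN·m
Load 4 — applied couple M₀=8 kN·m at a=16/5 m (b=L-a=24/5):
  M_4 = R_Ax - M_A  [x≤a] with R_A=36/25, M_A=24/25 = (36/25)·(8/3) - (24/25) = 72/25 kN·m
Superposition: M = Σ M_i = 22072/2025 kN·m ≈ 10.899753 kN·m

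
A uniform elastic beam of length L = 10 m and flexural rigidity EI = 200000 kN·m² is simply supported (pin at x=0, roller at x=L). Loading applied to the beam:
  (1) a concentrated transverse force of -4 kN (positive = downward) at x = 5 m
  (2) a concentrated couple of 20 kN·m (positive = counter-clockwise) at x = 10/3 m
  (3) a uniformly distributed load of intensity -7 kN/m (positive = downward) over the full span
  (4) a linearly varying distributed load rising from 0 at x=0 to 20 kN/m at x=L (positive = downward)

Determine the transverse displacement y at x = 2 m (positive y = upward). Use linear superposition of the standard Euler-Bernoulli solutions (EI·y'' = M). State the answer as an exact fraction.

Load 1 — point force P=-4 kN at a=5 m (b=L-a=5):
  y_1 = -Pbx(L²-b²-x²)/(6LEI)  [x≤a] = -(-4)·5·2·(10²-5²-2²)/(6·10·200000) = 71/300000 m
Load 2 — applied couple M₀=20 kN·m at a=10/3 m (b=L-a=20/3):
  y_2 = (M₀x³/(6L)+C₁x)/EI  [x≤a] with C₁=M₀(3b²-L²)/(6L)=100/9 = (20·2³/(6·10)+(100/9)·2)/200000 = 7/56250 m
Load 3 — uniform load w=-7 kN/m over full span:
  y_3 = -wx(L³-2Lx²+x³)/(24EI) = -(-7)·2·(10³-2·10·2²+2³)/(24·200000) = 203/75000 m
Load 4 — triangular load w₀=20 kN/m (0→w₀ over full span):
  y_4 = -w₀x(7L⁴-10L²x²+3x⁴)/(360LEI) = -20·2·(7·10⁴-10·10²·2²+3·2⁴)/(360·10·200000) = -172/46875 m
Superposition: y = Σ y_i = -2707/4500000 m ≈ -0.000602 m

y(2) = -2707/4500000 m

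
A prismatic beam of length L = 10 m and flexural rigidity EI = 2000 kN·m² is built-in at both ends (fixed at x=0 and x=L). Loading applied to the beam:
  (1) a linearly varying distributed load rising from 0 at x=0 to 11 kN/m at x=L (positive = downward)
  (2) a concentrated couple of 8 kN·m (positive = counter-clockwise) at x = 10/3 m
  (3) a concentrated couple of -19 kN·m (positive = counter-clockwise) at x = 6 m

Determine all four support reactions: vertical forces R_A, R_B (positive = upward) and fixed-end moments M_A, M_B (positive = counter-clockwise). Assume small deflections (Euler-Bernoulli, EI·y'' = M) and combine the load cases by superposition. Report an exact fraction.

R_A = 11123/750 kN, M_A = 2294/75 kN·m, R_B = 30127/750 kN, M_B = -4096/75 kN·m

Load 1 — triangular load w₀=11 kN/m (0→w₀ over full span):
  R_A = 3w₀L/20 = 3·11·10/20 = 33/2 kN
  M_A = w₀L²/30 = 11·10²/30 = 110/3 kN·m
  R_B = 7w₀L/20 = 7·11·10/20 = 77/2 kN
  M_B = -w₀L²/20 = -11·10²/20 = -55 kN·m
Load 2 — applied couple M₀=8 kN·m at a=10/3 m (b=L-a=20/3):
  R_A = 6M₀ab/L³ = 6·8·(10/3)·(20/3)/10³ = 16/15 kN
  M_A = M₀b(2a-b)/L² = 8·(20/3)·(2·(10/3)-(20/3))/10² = 0 kN·m
  R_B = -6M₀ab/L³ = -6·8·(10/3)·(20/3)/10³ = -16/15 kN
  M_B = M₀a(2b-a)/L² = 8·(10/3)·(2·(20/3)-(10/3))/10² = 8/3 kN·m
Load 3 — applied couple M₀=-19 kN·m at a=6 m (b=L-a=4):
  R_A = 6M₀ab/L³ = 6·(-19)·6·4/10³ = -342/125 kN
  M_A = M₀b(2a-b)/L² = (-19)·4·(2·6-4)/10² = -152/25 kN·m
  R_B = -6M₀ab/L³ = -6·(-19)·6·4/10³ = 342/125 kN
  M_B = M₀a(2b-a)/L² = (-19)·6·(2·4-6)/10² = -57/25 kN·m
Superposition: R_A = 11123/750 kN, M_A = 2294/75 kN·m, R_B = 30127/750 kN, M_B = -4096/75 kN·m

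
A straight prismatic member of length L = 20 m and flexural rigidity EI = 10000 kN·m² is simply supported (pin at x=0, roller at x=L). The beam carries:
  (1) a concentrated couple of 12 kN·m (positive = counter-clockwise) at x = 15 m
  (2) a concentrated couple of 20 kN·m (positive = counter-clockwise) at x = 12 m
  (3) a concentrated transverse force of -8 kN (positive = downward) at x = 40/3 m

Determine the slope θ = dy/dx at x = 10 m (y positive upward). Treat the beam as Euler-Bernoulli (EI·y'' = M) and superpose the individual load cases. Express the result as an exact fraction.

θ(10) = 6079/1620000 rad

Load 1 — applied couple M₀=12 kN·m at a=15 m (b=L-a=5):
  θ_1 = (M₀x²/(2L)+C₁)/EI  [x≤a] with C₁=M₀(3b²-L²)/(6L)=-65/2 = (12·10²/(2·20)+(-65/2))/10000 = -1/4000 rad
Load 2 — applied couple M₀=20 kN·m at a=12 m (b=L-a=8):
  θ_2 = (M₀x²/(2L)+C₁)/EI  [x≤a] with C₁=M₀(3b²-L²)/(6L)=-104/3 = (20·10²/(2·20)+(-104/3))/10000 = 23/15000 rad
Load 3 — point force P=-8 kN at a=40/3 m (b=L-a=20/3):
  θ_3 = -Pb(L²-b²-3x²)/(6LEI)  [x≤a] = -(-8)·(20/3)·(20²-(20/3)²-3·10²)/(6·20·10000) = 1/405 rad
Superposition: θ = Σ θ_i = 6079/1620000 rad ≈ 0.003752 rad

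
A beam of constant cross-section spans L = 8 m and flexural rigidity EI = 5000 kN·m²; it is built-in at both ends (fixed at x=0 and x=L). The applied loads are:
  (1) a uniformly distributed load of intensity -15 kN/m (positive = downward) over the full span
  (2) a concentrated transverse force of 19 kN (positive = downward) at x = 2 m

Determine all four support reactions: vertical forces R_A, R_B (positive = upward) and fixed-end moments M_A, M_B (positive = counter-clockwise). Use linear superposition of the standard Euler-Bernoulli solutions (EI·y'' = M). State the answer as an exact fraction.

Load 1 — uniform load w=-15 kN/m over full span:
  R_A = wL/2 = (-15)·8/2 = -60 kN
  M_A = wL²/12 = (-15)·8²/12 = -80 kN·m
  R_B = wL/2 = (-15)·8/2 = -60 kN
  M_B = -wL²/12 = -(-15)·8²/12 = 80 kN·m
Load 2 — point force P=19 kN at a=2 m (b=L-a=6):
  R_A = Pb²(3a+b)/L³ = 19·6²·(3·2+6)/8³ = 513/32 kN
  M_A = Pab²/L² = 19·2·6²/8² = 171/8 kN·m
  R_B = Pa²(a+3b)/L³ = 19·2²·(2+3·6)/8³ = 95/32 kN
  M_B = -Pa²b/L² = -19·2²·6/8² = -57/8 kN·m
Superposition: R_A = -1407/32 kN, M_A = -469/8 kN·m, R_B = -1825/32 kN, M_B = 583/8 kN·m

R_A = -1407/32 kN, M_A = -469/8 kN·m, R_B = -1825/32 kN, M_B = 583/8 kN·m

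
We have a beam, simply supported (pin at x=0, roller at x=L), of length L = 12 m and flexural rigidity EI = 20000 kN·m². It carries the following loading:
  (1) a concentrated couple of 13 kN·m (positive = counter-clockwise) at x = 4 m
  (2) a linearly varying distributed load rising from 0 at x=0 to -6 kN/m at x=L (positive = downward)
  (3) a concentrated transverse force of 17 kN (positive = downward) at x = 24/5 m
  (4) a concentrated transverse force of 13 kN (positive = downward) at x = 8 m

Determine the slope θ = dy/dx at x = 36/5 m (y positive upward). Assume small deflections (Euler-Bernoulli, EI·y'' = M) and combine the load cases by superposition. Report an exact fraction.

θ(36/5) = 28577/28125000 rad

Load 1 — applied couple M₀=13 kN·m at a=4 m (b=L-a=8):
  θ_1 = (M₀x²/(2L)-M₀(x-a)+C₁)/EI  [x>a] with C₁=M₀(3b²-L²)/(6L)=26/3 = (13·(36/5)²/(2·12)-13·((36/5)-4)+(26/3))/20000 = -91/375000 rad
Load 2 — triangular load w₀=-6 kN/m (0→w₀ over full span):
  θ_2 = -w₀(7L⁴-30L²x²+15x⁴)/(360LEI) = -(-6)·(7·12⁴-30·12²·(36/5)²+15·(36/5)⁴)/(360·12·20000) = -1044/390625 rad
Load 3 — point force P=17 kN at a=24/5 m (b=L-a=36/5):
  θ_3 = -Pa(2L²-6Lx+3x²+a²)/(6LEI)  [x>a] = -17·(24/5)·(2·12²-6·12·(36/5)+3·(36/5)²+(24/5)²)/(6·12·20000) = 459/156250 rad
Load 4 — point force P=13 kN at a=8 m (b=L-a=4):
  θ_4 = -Pb(L²-b²-3x²)/(6LEI)  [x≤a] = -13·4·(12²-4²-3·(36/5)²)/(6·12·20000) = 559/562500 rad
Superposition: θ = Σ θ_i = 28577/28125000 rad ≈ 0.001016 rad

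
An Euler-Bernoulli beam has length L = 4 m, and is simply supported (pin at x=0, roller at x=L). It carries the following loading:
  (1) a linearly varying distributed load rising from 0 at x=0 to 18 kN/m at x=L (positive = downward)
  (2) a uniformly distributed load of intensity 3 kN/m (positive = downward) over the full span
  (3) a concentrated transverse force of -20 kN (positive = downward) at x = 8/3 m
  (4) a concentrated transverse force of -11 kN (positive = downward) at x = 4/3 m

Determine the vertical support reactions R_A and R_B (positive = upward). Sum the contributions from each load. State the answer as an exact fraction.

Load 1 — triangular load w₀=18 kN/m (0→w₀ over full span):
  R_A = w₀L/6 = 18·4/6 = 12 kN
  R_B = w₀L/3 = 18·4/3 = 24 kN
Load 2 — uniform load w=3 kN/m over full span:
  R_A = wL/2 = 3·4/2 = 6 kN
  R_B = wL/2 = 3·4/2 = 6 kN
Load 3 — point force P=-20 kN at a=8/3 m (b=L-a=4/3):
  R_A = Pb/L = (-20)·(4/3)/4 = -20/3 kN
  R_B = Pa/L = (-20)·(8/3)/4 = -40/3 kN
Load 4 — point force P=-11 kN at a=4/3 m (b=L-a=8/3):
  R_A = Pb/L = (-11)·(8/3)/4 = -22/3 kN
  R_B = Pa/L = (-11)·(4/3)/4 = -11/3 kN
Superposition: R_A = 4 kN, R_B = 13 kN

R_A = 4 kN, R_B = 13 kN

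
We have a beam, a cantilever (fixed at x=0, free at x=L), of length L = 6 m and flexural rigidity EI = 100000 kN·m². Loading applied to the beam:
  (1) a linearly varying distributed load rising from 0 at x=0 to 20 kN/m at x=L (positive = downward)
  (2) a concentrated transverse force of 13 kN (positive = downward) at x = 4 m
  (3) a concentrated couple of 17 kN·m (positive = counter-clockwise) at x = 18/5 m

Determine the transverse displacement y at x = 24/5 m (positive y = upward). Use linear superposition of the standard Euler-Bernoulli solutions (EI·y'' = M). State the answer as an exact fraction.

y(24/5) = -8937151/468750000 m

Load 1 — triangular load w₀=20 kN/m (0→w₀ over full span):
  y_1 = (w₀Lx³/12-w₀L²x²/6-w₀x⁵/(120L))/EI = (20·6·(24/5)³/12-20·6²·(24/5)²/6-20·(24/5)⁵/(120·6))/100000 = -168912/9765625 m
Load 2 — point force P=13 kN at a=4 m (b=L-a=2):
  y_2 = -Pa²(3x-a)/(6EI)  [x>a] = -13·4²·(3·(24/5)-4)/(6·100000) = -169/46875 m
Load 3 — applied couple M₀=17 kN·m at a=18/5 m (b=L-a=12/5):
  y_3 = M₀a(2x-a)/(2EI)  [x>a] = 17·(18/5)·(2·(24/5)-(18/5))/(2·100000) = 459/250000 m
Superposition: y = Σ y_i = -8937151/468750000 m ≈ -0.019066 m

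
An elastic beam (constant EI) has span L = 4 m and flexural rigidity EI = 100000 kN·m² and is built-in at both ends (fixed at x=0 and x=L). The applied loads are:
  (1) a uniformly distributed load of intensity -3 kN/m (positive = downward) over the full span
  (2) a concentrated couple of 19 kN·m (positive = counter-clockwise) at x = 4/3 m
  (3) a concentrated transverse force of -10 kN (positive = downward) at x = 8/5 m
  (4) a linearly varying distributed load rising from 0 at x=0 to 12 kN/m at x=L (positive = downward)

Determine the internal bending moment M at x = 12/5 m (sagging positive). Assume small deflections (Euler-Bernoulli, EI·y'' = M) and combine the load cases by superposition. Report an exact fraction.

Load 1 — uniform load w=-3 kN/m over full span:
  M_1 = wLx/2 - wL²/12 - wx²/2 = (-3)·4·(12/5)/2 - (-3)·4²/12 - (-3)·(12/5)²/2 = -44/25 kN·m
Load 2 — applied couple M₀=19 kN·m at a=4/3 m (b=L-a=8/3):
  M_2 = R_Ax - M_A - M₀  [x>a] with R_A=19/3, M_A=0 = (19/3)·(12/5) - 0 - 19 = -19/5 kN·m
Load 3 — point force P=-10 kN at a=8/5 m (b=L-a=12/5):
  M_3 = Pa²(a+3b)(L-x)/L³ - Pa²b/L²  [x>a] = (-10)·(8/5)²·((8/5)+3·(12/5))·(4-(12/5))/4³ - (-10)·(8/5)²·(12/5)/4² = -224/125 kN·m
Load 4 — triangular load w₀=12 kN/m (0→w₀ over full span):
  M_4 = 3w₀Lx/20 - w₀L²/30 - w₀x³/(6L) = 3·12·4·(12/5)/20 - 12·4²/30 - 12·(12/5)³/(6·4) = 496/125 kN·m
Superposition: M = Σ M_i = -423/125 kN·m ≈ -3.384000 kN·m

M(12/5) = -423/125 kN·m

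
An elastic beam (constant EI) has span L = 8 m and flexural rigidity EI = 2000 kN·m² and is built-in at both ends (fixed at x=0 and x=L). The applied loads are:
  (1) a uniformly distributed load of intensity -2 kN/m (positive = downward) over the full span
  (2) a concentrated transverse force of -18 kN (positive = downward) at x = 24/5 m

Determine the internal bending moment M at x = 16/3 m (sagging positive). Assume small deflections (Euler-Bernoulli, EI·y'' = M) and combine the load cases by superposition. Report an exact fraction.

Load 1 — uniform load w=-2 kN/m over full span:
  M_1 = wLx/2 - wL²/12 - wx²/2 = (-2)·8·(16/3)/2 - (-2)·8²/12 - (-2)·(16/3)²/2 = -32/9 kN·m
Load 2 — point force P=-18 kN at a=24/5 m (b=L-a=16/5):
  M_2 = Pa²(a+3b)(L-x)/L³ - Pa²b/L²  [x>a] = (-18)·(24/5)²·((24/5)+3·(16/5))·(8-(16/3))/8³ - (-18)·(24/5)²·(16/5)/8² = -1296/125 kN·m
Superposition: M = Σ M_i = -15664/1125 kN·m ≈ -13.923556 kN·m

M(16/3) = -15664/1125 kN·m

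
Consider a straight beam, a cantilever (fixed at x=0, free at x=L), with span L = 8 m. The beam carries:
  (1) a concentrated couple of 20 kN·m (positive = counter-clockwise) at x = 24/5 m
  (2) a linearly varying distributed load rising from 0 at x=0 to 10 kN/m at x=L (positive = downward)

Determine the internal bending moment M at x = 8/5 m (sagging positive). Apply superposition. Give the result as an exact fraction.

M(8/5) = -9764/75 kN·m

Load 1 — applied couple M₀=20 kN·m at a=24/5 m (b=L-a=16/5):
  M_1 = M₀  [x≤a] = 20 = 20 kN·m
Load 2 — triangular load w₀=10 kN/m (0→w₀ over full span):
  M_2 = w₀Lx/2 - w₀L²/3 - w₀x³/(6L) = 10·8·(8/5)/2 - 10·8²/3 - 10·(8/5)³/(6·8) = -11264/75 kN·m
Superposition: M = Σ M_i = -9764/75 kN·m ≈ -130.186667 kN·m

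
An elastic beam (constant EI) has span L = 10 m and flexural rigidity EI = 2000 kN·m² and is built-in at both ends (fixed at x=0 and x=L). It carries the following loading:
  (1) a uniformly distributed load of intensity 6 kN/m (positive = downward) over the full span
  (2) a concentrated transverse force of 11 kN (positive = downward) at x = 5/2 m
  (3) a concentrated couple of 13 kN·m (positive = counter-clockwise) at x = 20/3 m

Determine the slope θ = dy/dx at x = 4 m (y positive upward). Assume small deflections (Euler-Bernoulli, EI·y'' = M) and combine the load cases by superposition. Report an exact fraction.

θ(4) = -103/7500 rad

Load 1 — uniform load w=6 kN/m over full span:
  θ_1 = -wx(L-x)(L-2x)/(12EI) = -6·4·(10-4)·(10-2·4)/(12·2000) = -3/250 rad
Load 2 — point force P=11 kN at a=5/2 m (b=L-a=15/2):
  θ_2 = Pa²(L-x)(2bL-(3b+a)(L-x))/(2L³EI)  [x>a] = 11·(5/2)²·(10-4)·(2·(15/2)·10-(3·(15/2)+(5/2))·(10-4))/(2·10³·2000) = 0 rad
Load 3 — applied couple M₀=13 kN·m at a=20/3 m (b=L-a=10/3):
  θ_3 = (R_Ax²/2 - M_Ax)/EI  [x≤a] with R_A=26/15, M_A=13/3 = ((26/15)·4²/2 - (13/3)·4)/2000 = -13/7500 rad
Superposition: θ = Σ θ_i = -103/7500 rad ≈ -0.013733 rad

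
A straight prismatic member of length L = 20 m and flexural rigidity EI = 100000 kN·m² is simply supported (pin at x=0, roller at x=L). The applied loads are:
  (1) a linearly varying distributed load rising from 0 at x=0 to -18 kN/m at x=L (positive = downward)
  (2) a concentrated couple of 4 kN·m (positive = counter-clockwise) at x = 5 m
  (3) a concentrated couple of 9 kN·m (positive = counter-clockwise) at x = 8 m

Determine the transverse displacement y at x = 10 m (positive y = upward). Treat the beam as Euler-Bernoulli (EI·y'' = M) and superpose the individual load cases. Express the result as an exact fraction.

Load 1 — triangular load w₀=-18 kN/m (0→w₀ over full span):
  y_1 = -w₀x(7L⁴-10L²x²+3x⁴)/(360LEI) = -(-18)·10·(7·20⁴-10·20²·10²+3·10⁴)/(360·20·100000) = 3/16 m
Load 2 — applied couple M₀=4 kN·m at a=5 m (b=L-a=15):
  y_2 = (M₀x³/(6L)-M₀(x-a)²/2+C₁x)/EI  [x>a] with C₁=M₀(3b²-L²)/(6L)=55/6 = (4·10³/(6·20)-4·(10-5)²/2+(55/6)·10)/100000 = 3/4000 m
Load 3 — applied couple M₀=9 kN·m at a=8 m (b=L-a=12):
  y_3 = (M₀x³/(6L)-M₀(x-a)²/2+C₁x)/EI  [x>a] with C₁=M₀(3b²-L²)/(6L)=12/5 = (9·10³/(6·20)-9·(10-8)²/2+(12/5)·10)/100000 = 81/100000 m
Superposition: y = Σ y_i = 9453/50000 m ≈ 0.189060 m

y(10) = 9453/50000 m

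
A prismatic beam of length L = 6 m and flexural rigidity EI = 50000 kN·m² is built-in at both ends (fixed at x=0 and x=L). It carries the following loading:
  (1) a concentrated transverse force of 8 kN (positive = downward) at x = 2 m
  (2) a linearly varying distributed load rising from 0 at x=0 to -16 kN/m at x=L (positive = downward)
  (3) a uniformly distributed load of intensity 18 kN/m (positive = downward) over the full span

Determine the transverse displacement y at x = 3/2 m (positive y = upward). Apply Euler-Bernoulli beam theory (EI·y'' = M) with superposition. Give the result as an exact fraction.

y(3/2) = -24163/48000000 m

Load 1 — point force P=8 kN at a=2 m (b=L-a=4):
  y_1 = -Pb²x²(3aL-(3a+b)x)/(6L³EI)  [x≤a] = -8·4²·(3/2)²·(3·2·6-(3·2+4)·(3/2))/(6·6³·50000) = -7/75000 m
Load 2 — triangular load w₀=-16 kN/m (0→w₀ over full span):
  y_2 = -w₀x²(L-x)²(x+2L)/(120LEI) = -(-16)·(3/2)²·(6-(3/2))²·((3/2)+2·6)/(120·6·50000) = 2187/8000000 m
Load 3 — uniform load w=18 kN/m over full span:
  y_3 = -wx²(L-x)²/(24EI) = -18·(3/2)²·(6-(3/2))²/(24·50000) = -2187/3200000 m
Superposition: y = Σ y_i = -24163/48000000 m ≈ -0.000503 m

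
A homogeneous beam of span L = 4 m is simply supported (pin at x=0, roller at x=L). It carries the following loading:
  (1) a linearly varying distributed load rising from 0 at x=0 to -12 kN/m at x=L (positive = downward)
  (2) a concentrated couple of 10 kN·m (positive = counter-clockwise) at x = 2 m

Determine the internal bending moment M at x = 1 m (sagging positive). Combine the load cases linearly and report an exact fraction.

Load 1 — triangular load w₀=-12 kN/m (0→w₀ over full span):
  M_1 = w₀Lx/6 - w₀x³/(6L) = (-12)·4·1/6 - (-12)·1³/(6·4) = -15/2 kN·m
Load 2 — applied couple M₀=10 kN·m at a=2 m (b=L-a=2):
  M_2 = M₀x/L  [x≤a] = 10·1/4 = 5/2 kN·m
Superposition: M = Σ M_i = -5 kN·m ≈ -5.000000 kN·m

M(1) = -5 kN·m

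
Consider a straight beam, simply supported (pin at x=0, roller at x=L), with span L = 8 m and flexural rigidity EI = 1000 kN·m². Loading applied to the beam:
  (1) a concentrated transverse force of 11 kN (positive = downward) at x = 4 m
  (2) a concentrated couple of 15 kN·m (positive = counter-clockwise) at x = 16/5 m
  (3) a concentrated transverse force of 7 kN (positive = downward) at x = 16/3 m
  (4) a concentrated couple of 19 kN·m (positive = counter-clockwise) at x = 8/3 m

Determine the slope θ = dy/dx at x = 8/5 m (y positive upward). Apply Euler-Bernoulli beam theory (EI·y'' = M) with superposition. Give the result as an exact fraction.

Load 1 — point force P=11 kN at a=4 m (b=L-a=4):
  θ_1 = -Pb(L²-b²-3x²)/(6LEI)  [x≤a] = -11·4·(8²-4²-3·(8/5)²)/(6·8·1000) = -231/6250 rad
Load 2 — applied couple M₀=15 kN·m at a=16/5 m (b=L-a=24/5):
  θ_2 = (M₀x²/(2L)+C₁)/EI  [x≤a] with C₁=M₀(3b²-L²)/(6L)=8/5 = (15·(8/5)²/(2·8)+(8/5))/1000 = 1/250 rad
Load 3 — point force P=7 kN at a=16/3 m (b=L-a=8/3):
  θ_3 = -Pb(L²-b²-3x²)/(6LEI)  [x≤a] = -7·(8/3)·(8²-(8/3)²-3·(8/5)²)/(6·8·1000) = -4844/253125 rad
Load 4 — applied couple M₀=19 kN·m at a=8/3 m (b=L-a=16/3):
  θ_4 = (M₀x²/(2L)+C₁)/EI  [x≤a] with C₁=M₀(3b²-L²)/(6L)=76/9 = (19·(8/5)²/(2·8)+(76/9))/1000 = 323/28125 rad
Superposition: θ = Σ θ_i = -2056/50625 rad ≈ -0.040612 rad

θ(8/5) = -2056/50625 rad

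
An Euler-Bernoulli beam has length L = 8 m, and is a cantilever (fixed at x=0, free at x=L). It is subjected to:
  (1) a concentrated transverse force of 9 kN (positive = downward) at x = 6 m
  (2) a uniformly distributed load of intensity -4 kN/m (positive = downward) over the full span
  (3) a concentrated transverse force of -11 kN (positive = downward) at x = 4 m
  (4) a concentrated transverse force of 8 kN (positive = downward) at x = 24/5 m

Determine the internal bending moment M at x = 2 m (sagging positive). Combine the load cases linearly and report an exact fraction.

Load 1 — point force P=9 kN at a=6 m (b=L-a=2):
  M_1 = -P(a-x)  [x≤a] = -9·(6-2) = -36 kN·m
Load 2 — uniform load w=-4 kN/m over full span:
  M_2 = -w(L-x)²/2 = -(-4)·(8-2)²/2 = 72 kN·m
Load 3 — point force P=-11 kN at a=4 m (b=L-a=4):
  M_3 = -P(a-x)  [x≤a] = -(-11)·(4-2) = 22 kN·m
Load 4 — point force P=8 kN at a=24/5 m (b=L-a=16/5):
  M_4 = -P(a-x)  [x≤a] = -8·((24/5)-2) = -112/5 kN·m
Superposition: M = Σ M_i = 178/5 kN·m ≈ 35.600000 kN·m

M(2) = 178/5 kN·m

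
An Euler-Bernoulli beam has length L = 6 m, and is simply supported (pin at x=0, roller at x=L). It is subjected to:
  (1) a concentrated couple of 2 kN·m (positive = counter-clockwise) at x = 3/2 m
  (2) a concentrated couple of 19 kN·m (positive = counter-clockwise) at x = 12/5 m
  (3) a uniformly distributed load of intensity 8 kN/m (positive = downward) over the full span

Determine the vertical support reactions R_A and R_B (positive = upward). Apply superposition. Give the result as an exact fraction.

R_A = 55/2 kN, R_B = 41/2 kN

Load 1 — applied couple M₀=2 kN·m at a=3/2 m (b=L-a=9/2):
  R_A = M₀/L = 2/6 = 1/3 kN
  R_B = -M₀/L = -2/6 = -1/3 kN
Load 2 — applied couple M₀=19 kN·m at a=12/5 m (b=L-a=18/5):
  R_A = M₀/L = 19/6 kN
  R_B = -M₀/L = -19/6 kN
Load 3 — uniform load w=8 kN/m over full span:
  R_A = wL/2 = 8·6/2 = 24 kN
  R_B = wL/2 = 8·6/2 = 24 kN
Superposition: R_A = 55/2 kN, R_B = 41/2 kN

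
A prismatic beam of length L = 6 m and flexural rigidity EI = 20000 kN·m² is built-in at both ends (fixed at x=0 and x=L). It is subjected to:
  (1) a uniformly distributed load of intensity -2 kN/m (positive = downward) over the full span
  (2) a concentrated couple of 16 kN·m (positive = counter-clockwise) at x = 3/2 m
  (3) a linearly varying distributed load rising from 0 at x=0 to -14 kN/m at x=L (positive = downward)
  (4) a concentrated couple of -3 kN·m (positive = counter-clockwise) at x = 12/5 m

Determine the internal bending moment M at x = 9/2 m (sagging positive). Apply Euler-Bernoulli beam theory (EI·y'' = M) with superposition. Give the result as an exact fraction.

Load 1 — uniform load w=-2 kN/m over full span:
  M_1 = wLx/2 - wL²/12 - wx²/2 = (-2)·6·(9/2)/2 - (-2)·6²/12 - (-2)·(9/2)²/2 = -3/4 kN·m
Load 2 — applied couple M₀=16 kN·m at a=3/2 m (b=L-a=9/2):
  M_2 = R_Ax - M_A - M₀  [x>a] with R_A=3, M_A=-3 = 3·(9/2) - (-3) - 16 = 1/2 kN·m
Load 3 — triangular load w₀=-14 kN/m (0→w₀ over full span):
  M_3 = 3w₀Lx/20 - w₀L²/30 - w₀x³/(6L) = 3·(-14)·6·(9/2)/20 - (-14)·6²/30 - (-14)·(9/2)³/(6·6) = -357/80 kN·m
Load 4 — applied couple M₀=-3 kN·m at a=12/5 m (b=L-a=18/5):
  M_4 = R_Ax - M_A - M₀  [x>a] with R_A=-18/25, M_A=-9/25 = (-18/25)·(9/2) - (-9/25) - (-3) = 3/25 kN·m
Superposition: M = Σ M_i = -1837/400 kN·m ≈ -4.592500 kN·m

M(9/2) = -1837/400 kN·m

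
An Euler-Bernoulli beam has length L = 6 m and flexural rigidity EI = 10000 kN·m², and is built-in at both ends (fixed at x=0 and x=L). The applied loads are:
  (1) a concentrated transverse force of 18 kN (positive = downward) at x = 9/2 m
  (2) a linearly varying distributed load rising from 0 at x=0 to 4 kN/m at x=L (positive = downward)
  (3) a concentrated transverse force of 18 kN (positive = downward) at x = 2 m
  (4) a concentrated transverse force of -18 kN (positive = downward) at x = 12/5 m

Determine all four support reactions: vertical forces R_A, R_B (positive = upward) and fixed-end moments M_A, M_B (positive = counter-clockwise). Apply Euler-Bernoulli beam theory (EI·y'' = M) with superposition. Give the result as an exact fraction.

R_A = 48491/6000 kN, M_A = 20621/2000 kN·m, R_B = 131509/6000 kN, M_B = -40039/2000 kN·m

Load 1 — point force P=18 kN at a=9/2 m (b=L-a=3/2):
  R_A = Pb²(3a+b)/L³ = 18·(3/2)²·(3·(9/2)+(3/2))/6³ = 45/16 kN
  M_A = Pab²/L² = 18·(9/2)·(3/2)²/6² = 81/16 kN·m
  R_B = Pa²(a+3b)/L³ = 18·(9/2)²·((9/2)+3·(3/2))/6³ = 243/16 kN
  M_B = -Pa²b/L² = -18·(9/2)²·(3/2)/6² = -243/16 kN·m
Load 2 — triangular load w₀=4 kN/m (0→w₀ over full span):
  R_A = 3w₀L/20 = 3·4·6/20 = 18/5 kN
  M_A = w₀L²/30 = 4·6²/30 = 24/5 kN·m
  R_B = 7w₀L/20 = 7·4·6/20 = 42/5 kN
  M_B = -w₀L²/20 = -4·6²/20 = -36/5 kN·m
Load 3 — point force P=18 kN at a=2 m (b=L-a=4):
  R_A = Pb²(3a+b)/L³ = 18·4²·(3·2+4)/6³ = 40/3 kN
  M_A = Pab²/L² = 18·2·4²/6² = 16 kN·m
  R_B = Pa²(a+3b)/L³ = 18·2²·(2+3·4)/6³ = 14/3 kN
  M_B = -Pa²b/L² = -18·2²·4/6² = -8 kN·m
Load 4 — point force P=-18 kN at a=12/5 m (b=L-a=18/5):
  R_A = Pb²(3a+b)/L³ = (-18)·(18/5)²·(3·(12/5)+(18/5))/6³ = -1458/125 kN
  M_A = Pab²/L² = (-18)·(12/5)·(18/5)²/6² = -1944/125 kN·m
  R_B = Pa²(a+3b)/L³ = (-18)·(12/5)²·((12/5)+3·(18/5))/6³ = -792/125 kN
  M_B = -Pa²b/L² = -(-18)·(12/5)²·(18/5)/6² = 1296/125 kN·m
Superposition: R_A = 48491/6000 kN, M_A = 20621/2000 kN·m, R_B = 131509/6000 kN, M_B = -40039/2000 kN·m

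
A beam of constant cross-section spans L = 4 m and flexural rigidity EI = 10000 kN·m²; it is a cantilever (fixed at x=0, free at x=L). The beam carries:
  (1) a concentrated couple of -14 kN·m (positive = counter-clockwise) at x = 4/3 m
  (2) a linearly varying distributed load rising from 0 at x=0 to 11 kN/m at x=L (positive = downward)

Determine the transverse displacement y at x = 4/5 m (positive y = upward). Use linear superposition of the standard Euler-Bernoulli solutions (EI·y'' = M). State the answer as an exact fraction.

y(4/5) = -62647/29296875 m

Load 1 — applied couple M₀=-14 kN·m at a=4/3 m (b=L-a=8/3):
  y_1 = M₀x²/(2EI)  [x≤a] = (-14)·(4/5)²/(2·10000) = -7/15625 m
Load 2 — triangular load w₀=11 kN/m (0→w₀ over full span):
  y_2 = (w₀Lx³/12-w₀L²x²/6-w₀x⁵/(120L))/EI = (11·4·(4/5)³/12-11·4²·(4/5)²/6-11·(4/5)⁵/(120·4))/10000 = -49522/29296875 m
Superposition: y = Σ y_i = -62647/29296875 m ≈ -0.002138 m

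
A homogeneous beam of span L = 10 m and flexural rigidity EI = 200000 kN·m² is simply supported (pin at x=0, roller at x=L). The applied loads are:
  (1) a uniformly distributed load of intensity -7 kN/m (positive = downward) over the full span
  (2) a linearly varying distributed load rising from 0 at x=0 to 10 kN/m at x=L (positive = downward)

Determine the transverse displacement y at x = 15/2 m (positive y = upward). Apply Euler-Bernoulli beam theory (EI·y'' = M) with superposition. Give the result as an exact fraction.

y(15/2) = 203/245760 m

Load 1 — uniform load w=-7 kN/m over full span:
  y_1 = -wx(L³-2Lx²+x³)/(24EI) = -(-7)·(15/2)·(10³-2·10·(15/2)²+(15/2)³)/(24·200000) = 133/40960 m
Load 2 — triangular load w₀=10 kN/m (0→w₀ over full span):
  y_2 = -w₀x(7L⁴-10L²x²+3x⁴)/(360LEI) = -10·(15/2)·(7·10⁴-10·10²·(15/2)²+3·(15/2)⁴)/(360·10·200000) = -119/49152 m
Superposition: y = Σ y_i = 203/245760 m ≈ 0.000826 m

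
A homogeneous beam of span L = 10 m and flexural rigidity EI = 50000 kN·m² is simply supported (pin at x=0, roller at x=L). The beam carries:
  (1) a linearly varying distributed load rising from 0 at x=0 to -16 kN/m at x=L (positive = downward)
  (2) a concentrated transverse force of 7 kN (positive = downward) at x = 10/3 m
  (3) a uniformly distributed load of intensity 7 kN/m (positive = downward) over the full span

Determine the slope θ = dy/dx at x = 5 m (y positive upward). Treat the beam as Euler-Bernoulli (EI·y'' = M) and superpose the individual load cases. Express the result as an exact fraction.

θ(5) = 161/324000 rad

Load 1 — triangular load w₀=-16 kN/m (0→w₀ over full span):
  θ_1 = -w₀(7L⁴-30L²x²+15x⁴)/(360LEI) = -(-16)·(7·10⁴-30·10²·5²+15·5⁴)/(360·10·50000) = 7/18000 rad
Load 2 — point force P=7 kN at a=10/3 m (b=L-a=20/3):
  θ_2 = -Pa(2L²-6Lx+3x²+a²)/(6LEI)  [x>a] = -7·(10/3)·(2·10²-6·10·5+3·5²+(10/3)²)/(6·10·50000) = 7/64800 rad
Load 3 — uniform load w=7 kN/m over full span:
  θ_3 = -w(L³-6Lx²+4x³)/(24EI) = -7·(10³-6·10·5²+4·5³)/(24·50000) = 0 rad
Superposition: θ = Σ θ_i = 161/324000 rad ≈ 0.000497 rad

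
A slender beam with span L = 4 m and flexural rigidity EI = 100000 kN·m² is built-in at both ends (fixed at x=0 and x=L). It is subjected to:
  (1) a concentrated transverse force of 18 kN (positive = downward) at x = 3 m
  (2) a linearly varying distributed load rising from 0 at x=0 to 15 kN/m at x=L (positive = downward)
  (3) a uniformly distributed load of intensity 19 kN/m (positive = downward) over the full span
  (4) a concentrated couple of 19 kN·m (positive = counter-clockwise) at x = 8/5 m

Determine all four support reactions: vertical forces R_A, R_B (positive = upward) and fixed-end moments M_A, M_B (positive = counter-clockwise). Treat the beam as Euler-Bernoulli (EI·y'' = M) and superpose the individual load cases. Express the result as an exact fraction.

Load 1 — point force P=18 kN at a=3 m (b=L-a=1):
  R_A = Pb²(3a+b)/L³ = 18·1²·(3·3+1)/4³ = 45/16 kN
  M_A = Pab²/L² = 18·3·1²/4² = 27/8 kN·m
  R_B = Pa²(a+3b)/L³ = 18·3²·(3+3·1)/4³ = 243/16 kN
  M_B = -Pa²b/L² = -18·3²·1/4² = -81/8 kN·m
Load 2 — triangular load w₀=15 kN/m (0→w₀ over full span):
  R_A = 3w₀L/20 = 3·15·4/20 = 9 kN
  M_A = w₀L²/30 = 15·4²/30 = 8 kN·m
  R_B = 7w₀L/20 = 7·15·4/20 = 21 kN
  M_B = -w₀L²/20 = -15·4²/20 = -12 kN·m
Load 3 — uniform load w=19 kN/m over full span:
  R_A = wL/2 = 19·4/2 = 38 kN
  M_A = wL²/12 = 19·4²/12 = 76/3 kN·m
  R_B = wL/2 = 19·4/2 = 38 kN
  M_B = -wL²/12 = -19·4²/12 = -76/3 kN·m
Load 4 — applied couple M₀=19 kN·m at a=8/5 m (b=L-a=12/5):
  R_A = 6M₀ab/L³ = 6·19·(8/5)·(12/5)/4³ = 171/25 kN
  M_A = M₀b(2a-b)/L² = 19·(12/5)·(2·(8/5)-(12/5))/4² = 57/25 kN·m
  R_B = -6M₀ab/L³ = -6·19·(8/5)·(12/5)/4³ = -171/25 kN
  M_B = M₀a(2b-a)/L² = 19·(8/5)·(2·(12/5)-(8/5))/4² = 152/25 kN·m
Superposition: R_A = 22661/400 kN, M_A = 23393/600 kN·m, R_B = 26939/400 kN, M_B = -24827/600 kN·m

R_A = 22661/400 kN, M_A = 23393/600 kN·m, R_B = 26939/400 kN, M_B = -24827/600 kN·m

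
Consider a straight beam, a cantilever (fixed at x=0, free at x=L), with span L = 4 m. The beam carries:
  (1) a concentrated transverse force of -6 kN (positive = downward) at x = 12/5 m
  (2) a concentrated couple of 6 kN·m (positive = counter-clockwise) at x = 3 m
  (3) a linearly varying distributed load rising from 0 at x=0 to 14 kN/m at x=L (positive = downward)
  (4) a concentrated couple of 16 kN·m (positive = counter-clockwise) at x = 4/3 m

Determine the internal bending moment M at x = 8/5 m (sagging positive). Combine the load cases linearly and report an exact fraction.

Load 1 — point force P=-6 kN at a=12/5 m (b=L-a=8/5):
  M_1 = -P(a-x)  [x≤a] = -(-6)·((12/5)-(8/5)) = 24/5 kN·m
Load 2 — applied couple M₀=6 kN·m at a=3 m (b=L-a=1):
  M_2 = M₀  [x≤a] = 6 = 6 kN·m
Load 3 — triangular load w₀=14 kN/m (0→w₀ over full span):
  M_3 = w₀Lx/2 - w₀L²/3 - w₀x³/(6L) = 14·4·(8/5)/2 - 14·4²/3 - 14·(8/5)³/(6·4) = -4032/125 kN·m
Load 4 — applied couple M₀=16 kN·m at a=4/3 m (b=L-a=8/3):
  M_4 = 0  [x>a] = 0 kN·m
Superposition: M = Σ M_i = -2682/125 kN·m ≈ -21.456000 kN·m

M(8/5) = -2682/125 kN·m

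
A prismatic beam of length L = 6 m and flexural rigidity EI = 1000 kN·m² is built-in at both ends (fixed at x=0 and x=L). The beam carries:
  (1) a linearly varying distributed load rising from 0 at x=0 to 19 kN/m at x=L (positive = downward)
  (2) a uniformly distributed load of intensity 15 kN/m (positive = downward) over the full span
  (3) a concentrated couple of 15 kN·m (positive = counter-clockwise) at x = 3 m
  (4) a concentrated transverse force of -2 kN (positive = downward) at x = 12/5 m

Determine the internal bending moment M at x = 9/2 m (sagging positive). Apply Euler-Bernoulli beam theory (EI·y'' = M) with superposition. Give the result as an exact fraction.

M(9/2) = 39609/4000 kN·m

Load 1 — triangular load w₀=19 kN/m (0→w₀ over full span):
  M_1 = 3w₀Lx/20 - w₀L²/30 - w₀x³/(6L) = 3·19·6·(9/2)/20 - 19·6²/30 - 19·(9/2)³/(6·6) = 969/160 kN·m
Load 2 — uniform load w=15 kN/m over full span:
  M_2 = wLx/2 - wL²/12 - wx²/2 = 15·6·(9/2)/2 - 15·6²/12 - 15·(9/2)²/2 = 45/8 kN·m
Load 3 — applied couple M₀=15 kN·m at a=3 m (b=L-a=3):
  M_3 = R_Ax - M_A - M₀  [x>a] with R_A=15/4, M_A=15/4 = (15/4)·(9/2) - (15/4) - 15 = -15/8 kN·m
Load 4 — point force P=-2 kN at a=12/5 m (b=L-a=18/5):
  M_4 = Pa²(a+3b)(L-x)/L³ - Pa²b/L²  [x>a] = (-2)·(12/5)²·((12/5)+3·(18/5))·(6-(9/2))/6³ - (-2)·(12/5)²·(18/5)/6² = 12/125 kN·m
Superposition: M = Σ M_i = 39609/4000 kN·m ≈ 9.902250 kN·m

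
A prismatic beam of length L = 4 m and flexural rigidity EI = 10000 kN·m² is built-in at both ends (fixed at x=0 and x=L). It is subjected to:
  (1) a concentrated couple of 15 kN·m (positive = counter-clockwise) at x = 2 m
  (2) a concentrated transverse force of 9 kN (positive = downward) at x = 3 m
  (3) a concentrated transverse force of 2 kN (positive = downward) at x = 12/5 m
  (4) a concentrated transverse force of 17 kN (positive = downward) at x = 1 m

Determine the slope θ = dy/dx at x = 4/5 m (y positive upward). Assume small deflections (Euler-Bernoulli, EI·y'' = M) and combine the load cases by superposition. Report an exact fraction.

θ(4/5) = -17341/31250000 rad

Load 1 — applied couple M₀=15 kN·m at a=2 m (b=L-a=2):
  θ_1 = (R_Ax²/2 - M_Ax)/EI  [x≤a] with R_A=45/8, M_A=15/4 = ((45/8)·(4/5)²/2 - (15/4)·(4/5))/10000 = -3/25000 rad
Load 2 — point force P=9 kN at a=3 m (b=L-a=1):
  θ_2 = -Pb²x(2aL-(3a+b)x)/(2L³EI)  [x≤a] = -9·1²·(4/5)·(2·3·4-(3·3+1)·(4/5))/(2·4³·10000) = -9/100000 rad
Load 3 — point force P=2 kN at a=12/5 m (b=L-a=8/5):
  θ_3 = -Pb²x(2aL-(3a+b)x)/(2L³EI)  [x≤a] = -2·(8/5)²·(4/5)·(2·(12/5)·4-(3·(12/5)+(8/5))·(4/5))/(2·4³·10000) = -76/1953125 rad
Load 4 — point force P=17 kN at a=1 m (b=L-a=3):
  θ_4 = -Pb²x(2aL-(3a+b)x)/(2L³EI)  [x≤a] = -17·3²·(4/5)·(2·1·4-(3·1+3)·(4/5))/(2·4³·10000) = -153/500000 rad
Superposition: θ = Σ θ_i = -17341/31250000 rad ≈ -0.000555 rad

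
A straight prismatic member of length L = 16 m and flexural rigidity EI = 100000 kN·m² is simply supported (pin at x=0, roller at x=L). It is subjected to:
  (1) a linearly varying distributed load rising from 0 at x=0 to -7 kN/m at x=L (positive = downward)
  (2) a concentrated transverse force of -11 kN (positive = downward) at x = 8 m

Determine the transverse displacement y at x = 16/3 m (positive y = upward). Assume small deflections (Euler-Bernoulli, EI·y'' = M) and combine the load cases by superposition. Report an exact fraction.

y(16/3) = 15112/455625 m

Load 1 — triangular load w₀=-7 kN/m (0→w₀ over full span):
  y_1 = -w₀x(7L⁴-10L²x²+3x⁴)/(360LEI) = -(-7)·(16/3)·(7·16⁴-10·16²·(16/3)²+3·(16/3)⁴)/(360·16·100000) = 57344/2278125 m
Load 2 — point force P=-11 kN at a=8 m (b=L-a=8):
  y_2 = -Pbx(L²-b²-x²)/(6LEI)  [x≤a] = -(-11)·8·(16/3)·(16²-8²-(16/3)²)/(6·16·100000) = 2024/253125 m
Superposition: y = Σ y_i = 15112/455625 m ≈ 0.033168 m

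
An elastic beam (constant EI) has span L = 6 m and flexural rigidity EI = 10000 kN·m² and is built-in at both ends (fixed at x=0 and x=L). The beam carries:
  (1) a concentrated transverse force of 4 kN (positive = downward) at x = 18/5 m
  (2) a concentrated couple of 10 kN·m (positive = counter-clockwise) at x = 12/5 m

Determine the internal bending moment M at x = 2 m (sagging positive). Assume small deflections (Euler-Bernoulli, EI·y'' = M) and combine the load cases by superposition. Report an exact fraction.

M(2) = 514/125 kN·m

Load 1 — point force P=4 kN at a=18/5 m (b=L-a=12/5):
  M_1 = Pb²(3a+b)x/L³ - Pab²/L²  [x≤a] = 4·(12/5)²·(3·(18/5)+(12/5))·2/6³ - 4·(18/5)·(12/5)²/6² = 64/125 kN·m
Load 2 — applied couple M₀=10 kN·m at a=12/5 m (b=L-a=18/5):
  M_2 = R_Ax - M_A  [x≤a] with R_A=12/5, M_A=6/5 = (12/5)·2 - (6/5) = 18/5 kN·m
Superposition: M = Σ M_i = 514/125 kN·m ≈ 4.112000 kN·m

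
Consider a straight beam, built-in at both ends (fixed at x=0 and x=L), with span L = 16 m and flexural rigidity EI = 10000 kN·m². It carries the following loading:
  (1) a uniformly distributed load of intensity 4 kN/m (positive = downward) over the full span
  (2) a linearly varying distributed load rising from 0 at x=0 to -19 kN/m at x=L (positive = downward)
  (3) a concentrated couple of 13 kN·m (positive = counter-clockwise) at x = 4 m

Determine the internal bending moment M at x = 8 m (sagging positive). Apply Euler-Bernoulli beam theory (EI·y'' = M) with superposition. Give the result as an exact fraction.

M(8) = -743/12 kN·m

Load 1 — uniform load w=4 kN/m over full span:
  M_1 = wLx/2 - wL²/12 - wx²/2 = 4·16·8/2 - 4·16²/12 - 4·8²/2 = 128/3 kN·m
Load 2 — triangular load w₀=-19 kN/m (0→w₀ over full span):
  M_2 = 3w₀Lx/20 - w₀L²/30 - w₀x³/(6L) = 3·(-19)·16·8/20 - (-19)·16²/30 - (-19)·8³/(6·16) = -304/3 kN·m
Load 3 — applied couple M₀=13 kN·m at a=4 m (b=L-a=12):
  M_3 = R_Ax - M_A - M₀  [x>a] with R_A=117/128, M_A=-39/16 = (117/128)·8 - (-39/16) - 13 = -13/4 kN·m
Superposition: M = Σ M_i = -743/12 kN·m ≈ -61.916667 kN·m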